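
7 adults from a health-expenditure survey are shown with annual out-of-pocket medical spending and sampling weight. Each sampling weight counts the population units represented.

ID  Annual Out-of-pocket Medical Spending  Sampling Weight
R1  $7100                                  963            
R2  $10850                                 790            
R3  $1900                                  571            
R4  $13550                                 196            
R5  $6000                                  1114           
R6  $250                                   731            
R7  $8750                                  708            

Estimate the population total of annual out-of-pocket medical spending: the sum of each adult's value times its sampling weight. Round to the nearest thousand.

32211000

Weighted total = 7100×963 + 10850×790 + 1900×571 + 13550×196 + 6000×1114 + 250×731 + 8750×708
  = 6837300 + 8571500 + 1084900 + 2655800 + 6684000 + 182750 + 6195000 = 32211250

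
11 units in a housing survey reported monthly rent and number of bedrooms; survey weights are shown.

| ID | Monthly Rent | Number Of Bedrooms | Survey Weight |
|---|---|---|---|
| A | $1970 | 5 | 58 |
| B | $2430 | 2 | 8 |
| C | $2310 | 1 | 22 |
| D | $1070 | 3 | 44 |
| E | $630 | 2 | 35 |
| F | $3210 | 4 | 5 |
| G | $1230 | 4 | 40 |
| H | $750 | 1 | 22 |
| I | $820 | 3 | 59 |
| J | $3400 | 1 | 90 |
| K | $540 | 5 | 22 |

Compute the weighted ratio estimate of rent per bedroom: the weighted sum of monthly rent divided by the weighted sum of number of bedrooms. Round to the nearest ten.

630

Σ wᵢ·y = 701660
Σ wᵢ·x = 5×58 + 2×8 + 1×22 + 3×44 + 2×35 + 4×5 + 4×40 + 1×22 + 3×59 + 1×90 + 5×22
  = 1109
Ratio = 701660 / 1109 = 632.69612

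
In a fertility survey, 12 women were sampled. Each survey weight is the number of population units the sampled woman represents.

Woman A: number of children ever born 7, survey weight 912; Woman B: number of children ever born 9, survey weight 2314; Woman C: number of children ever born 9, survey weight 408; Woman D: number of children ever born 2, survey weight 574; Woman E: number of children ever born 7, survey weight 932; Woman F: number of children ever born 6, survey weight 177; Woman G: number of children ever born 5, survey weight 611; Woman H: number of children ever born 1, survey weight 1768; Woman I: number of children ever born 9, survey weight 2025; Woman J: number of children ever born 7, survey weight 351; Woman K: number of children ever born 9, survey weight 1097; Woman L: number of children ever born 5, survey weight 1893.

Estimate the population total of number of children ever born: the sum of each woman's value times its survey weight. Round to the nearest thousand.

84000

Weighted total = 7×912 + 9×2314 + 9×408 + 2×574 + 7×932 + 6×177 + 5×611 + 1×1768 + 9×2025 + 7×351 + 9×1097 + 5×1893
  = 6384 + 20826 + 3672 + 1148 + 6524 + 1062 + 3055 + 1768 + 18225 + 2457 + 9873 + 9465 = 84459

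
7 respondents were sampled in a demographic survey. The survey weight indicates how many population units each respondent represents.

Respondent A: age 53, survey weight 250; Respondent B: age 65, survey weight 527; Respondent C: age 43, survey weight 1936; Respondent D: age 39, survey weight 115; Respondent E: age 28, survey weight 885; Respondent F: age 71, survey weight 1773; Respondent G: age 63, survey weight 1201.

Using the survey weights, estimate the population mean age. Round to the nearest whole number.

54

Weighted sum = 53×250 + 65×527 + 43×1936 + 39×115 + 28×885 + 71×1773 + 63×1201
  = 13250 + 34255 + 83248 + 4485 + 24780 + 125883 + 75663 = 361564
Sum of weights = 6687
Weighted mean = 361564 / 6687 = 54.069687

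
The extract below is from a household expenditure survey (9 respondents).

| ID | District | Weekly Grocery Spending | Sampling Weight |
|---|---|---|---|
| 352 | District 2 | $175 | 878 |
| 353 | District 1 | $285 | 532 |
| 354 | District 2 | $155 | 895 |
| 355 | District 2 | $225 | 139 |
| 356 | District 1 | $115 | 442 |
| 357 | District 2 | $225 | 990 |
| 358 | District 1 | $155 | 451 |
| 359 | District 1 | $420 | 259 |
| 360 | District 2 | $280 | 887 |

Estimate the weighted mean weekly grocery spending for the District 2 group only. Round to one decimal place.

209.8

District 2 rows: 352, 354, 355, 357, 360
Weighted sum = 794760
Sum of weights = 878 + 895 + 139 + 990 + 887 = 3789
Weighted mean = 794760 / 3789 = 209.75455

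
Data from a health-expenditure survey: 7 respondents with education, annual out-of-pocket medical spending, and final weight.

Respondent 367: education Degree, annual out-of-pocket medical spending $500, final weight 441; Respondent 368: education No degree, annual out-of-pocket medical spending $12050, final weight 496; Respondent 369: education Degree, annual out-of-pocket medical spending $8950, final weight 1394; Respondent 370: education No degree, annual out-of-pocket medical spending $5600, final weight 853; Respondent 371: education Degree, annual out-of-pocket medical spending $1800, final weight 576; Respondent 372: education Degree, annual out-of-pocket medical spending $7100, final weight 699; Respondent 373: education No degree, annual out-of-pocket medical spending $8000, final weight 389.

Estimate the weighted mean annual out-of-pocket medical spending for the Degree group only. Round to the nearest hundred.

Degree rows: 367, 369, 371, 372
Weighted sum = 500×441 + 8950×1394 + 1800×576 + 7100×699
  = 220500 + 12476300 + 1036800 + 4962900 = 18696500
Sum of weights = 441 + 1394 + 576 + 699 = 3110
Weighted mean = 18696500 / 3110 = 6011.7363

6000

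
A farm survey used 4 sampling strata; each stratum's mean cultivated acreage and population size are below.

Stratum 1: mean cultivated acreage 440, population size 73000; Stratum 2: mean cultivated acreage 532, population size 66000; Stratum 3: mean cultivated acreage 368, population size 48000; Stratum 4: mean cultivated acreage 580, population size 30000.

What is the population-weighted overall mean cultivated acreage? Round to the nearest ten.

Σ Nₕ·x̄ₕ = 440×73000 + 532×66000 + 368×48000 + 580×30000
  = 32120000 + 35112000 + 17664000 + 17400000 = 102296000
Σ Nₕ = 73000 + 66000 + 48000 + 30000 = 217000
Overall mean = 102296000 / 217000 = 471.41014

470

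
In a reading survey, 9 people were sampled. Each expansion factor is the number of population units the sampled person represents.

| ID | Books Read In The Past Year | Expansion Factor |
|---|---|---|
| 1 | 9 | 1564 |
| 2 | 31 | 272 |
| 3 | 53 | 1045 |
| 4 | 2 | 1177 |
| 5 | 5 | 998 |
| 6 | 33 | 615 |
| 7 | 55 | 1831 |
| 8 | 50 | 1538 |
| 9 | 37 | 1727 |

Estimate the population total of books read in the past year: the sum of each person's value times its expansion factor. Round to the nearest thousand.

347000

Weighted total = 9×1564 + 31×272 + 53×1045 + 2×1177 + 5×998 + 33×615 + 55×1831 + 50×1538 + 37×1727
  = 347036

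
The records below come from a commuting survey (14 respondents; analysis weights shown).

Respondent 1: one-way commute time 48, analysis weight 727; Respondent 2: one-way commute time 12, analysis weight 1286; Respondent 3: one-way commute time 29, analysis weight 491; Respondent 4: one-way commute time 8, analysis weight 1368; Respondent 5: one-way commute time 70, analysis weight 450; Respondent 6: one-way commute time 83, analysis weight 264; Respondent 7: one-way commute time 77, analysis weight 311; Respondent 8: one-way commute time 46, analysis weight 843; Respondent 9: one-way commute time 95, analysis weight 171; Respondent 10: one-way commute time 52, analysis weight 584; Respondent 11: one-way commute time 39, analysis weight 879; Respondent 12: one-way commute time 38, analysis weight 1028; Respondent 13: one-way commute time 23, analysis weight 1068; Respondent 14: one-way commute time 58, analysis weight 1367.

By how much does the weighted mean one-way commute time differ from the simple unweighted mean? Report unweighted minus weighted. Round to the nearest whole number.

Unweighted sum = 678
Unweighted mean = 678 / 14 = 48.428571
Weighted sum = 415456
Sum of weights = 10837
Weighted mean = 415456 / 10837 = 38.336809
Difference (unweighted minus weighted) = 10.091762

10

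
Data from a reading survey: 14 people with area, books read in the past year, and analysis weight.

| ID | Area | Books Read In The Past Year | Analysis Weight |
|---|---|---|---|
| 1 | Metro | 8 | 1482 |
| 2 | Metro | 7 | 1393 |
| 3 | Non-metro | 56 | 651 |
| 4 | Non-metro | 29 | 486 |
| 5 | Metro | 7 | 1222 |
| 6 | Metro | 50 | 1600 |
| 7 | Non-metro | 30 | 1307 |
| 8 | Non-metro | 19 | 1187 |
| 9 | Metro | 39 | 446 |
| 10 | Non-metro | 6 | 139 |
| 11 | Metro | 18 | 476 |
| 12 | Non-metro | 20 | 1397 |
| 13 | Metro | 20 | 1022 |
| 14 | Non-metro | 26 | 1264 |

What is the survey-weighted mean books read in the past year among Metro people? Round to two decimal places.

Metro rows: 1, 2, 5, 6, 9, 11, 13
Weighted sum = 8×1482 + 7×1393 + 7×1222 + 50×1600 + 39×446 + 18×476 + 20×1022
  = 11856 + 9751 + 8554 + 80000 + 17394 + 8568 + 20440 = 156563
Sum of weights = 1482 + 1393 + 1222 + 1600 + 446 + 476 + 1022 = 7641
Weighted mean = 156563 / 7641 = 20.489857

20.49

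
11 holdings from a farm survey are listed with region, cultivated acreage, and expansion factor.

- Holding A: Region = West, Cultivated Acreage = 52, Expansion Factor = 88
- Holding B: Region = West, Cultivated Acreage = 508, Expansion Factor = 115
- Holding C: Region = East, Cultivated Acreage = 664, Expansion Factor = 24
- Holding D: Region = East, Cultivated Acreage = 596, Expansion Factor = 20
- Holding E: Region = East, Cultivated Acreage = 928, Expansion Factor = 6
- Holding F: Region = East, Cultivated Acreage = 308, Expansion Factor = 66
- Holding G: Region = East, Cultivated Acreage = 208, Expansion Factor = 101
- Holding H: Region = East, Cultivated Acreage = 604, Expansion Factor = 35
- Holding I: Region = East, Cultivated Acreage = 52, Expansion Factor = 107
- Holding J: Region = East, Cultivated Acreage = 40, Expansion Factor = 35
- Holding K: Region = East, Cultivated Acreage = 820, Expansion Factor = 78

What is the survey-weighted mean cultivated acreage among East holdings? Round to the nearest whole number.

East rows: C, D, E, F, G, H, I, J, K
Weighted sum = 664×24 + 596×20 + 928×6 + 308×66 + 208×101 + 604×35 + 52×107 + 40×35 + 820×78
  = 15936 + 11920 + 5568 + 20328 + 21008 + 21140 + 5564 + 1400 + 63960 = 166824
Sum of weights = 24 + 20 + 6 + 66 + 101 + 35 + 107 + 35 + 78 = 472
Weighted mean = 166824 / 472 = 353.44068

353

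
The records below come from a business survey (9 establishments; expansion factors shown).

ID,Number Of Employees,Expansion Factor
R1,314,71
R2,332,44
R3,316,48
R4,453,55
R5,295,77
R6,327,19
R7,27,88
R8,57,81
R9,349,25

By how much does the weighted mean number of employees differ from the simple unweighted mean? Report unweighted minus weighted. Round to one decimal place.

Unweighted sum = 2470
Unweighted mean = 2470 / 9 = 274.44444
Weighted sum = 314×71 + 332×44 + 316×48 + 453×55 + 295×77 + 327×19 + 27×88 + 57×81 + 349×25
  = 22294 + 14608 + 15168 + 24915 + 22715 + 6213 + 2376 + 4617 + 8725 = 121631
Sum of weights = 508
Weighted mean = 121631 / 508 = 239.4311
Difference (unweighted minus weighted) = 35.013342

35.0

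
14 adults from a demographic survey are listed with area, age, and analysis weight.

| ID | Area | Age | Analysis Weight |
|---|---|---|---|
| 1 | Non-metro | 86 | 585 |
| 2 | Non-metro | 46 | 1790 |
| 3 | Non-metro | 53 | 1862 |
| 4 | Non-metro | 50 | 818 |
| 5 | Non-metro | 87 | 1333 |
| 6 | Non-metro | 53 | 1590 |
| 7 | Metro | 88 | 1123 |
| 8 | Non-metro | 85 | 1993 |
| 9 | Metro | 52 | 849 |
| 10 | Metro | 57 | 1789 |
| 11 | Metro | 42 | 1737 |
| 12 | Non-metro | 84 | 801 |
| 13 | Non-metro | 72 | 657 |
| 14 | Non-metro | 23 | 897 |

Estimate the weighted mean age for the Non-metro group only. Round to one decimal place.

Non-metro rows: 1, 2, 3, 4, 5, 6, 8, 12, 13, 14
Weighted sum = 86×585 + 46×1790 + 53×1862 + 50×818 + 87×1333 + 53×1590 + 85×1993 + 84×801 + 72×657 + 23×897
  = 50310 + 82340 + 98686 + 40900 + 115971 + 84270 + 169405 + 67284 + 47304 + 20631 = 777101
Sum of weights = 12326
Weighted mean = 777101 / 12326 = 63.045676

63.0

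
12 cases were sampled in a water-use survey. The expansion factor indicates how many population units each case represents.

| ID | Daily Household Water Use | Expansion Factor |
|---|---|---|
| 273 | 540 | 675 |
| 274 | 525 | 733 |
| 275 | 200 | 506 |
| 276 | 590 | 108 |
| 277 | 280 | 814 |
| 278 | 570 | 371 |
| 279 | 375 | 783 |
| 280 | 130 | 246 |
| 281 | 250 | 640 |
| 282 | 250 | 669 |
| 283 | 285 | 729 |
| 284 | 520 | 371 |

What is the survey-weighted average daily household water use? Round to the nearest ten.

Weighted sum = 2407175
Sum of weights = 6645
Weighted mean = 2407175 / 6645 = 362.25357

360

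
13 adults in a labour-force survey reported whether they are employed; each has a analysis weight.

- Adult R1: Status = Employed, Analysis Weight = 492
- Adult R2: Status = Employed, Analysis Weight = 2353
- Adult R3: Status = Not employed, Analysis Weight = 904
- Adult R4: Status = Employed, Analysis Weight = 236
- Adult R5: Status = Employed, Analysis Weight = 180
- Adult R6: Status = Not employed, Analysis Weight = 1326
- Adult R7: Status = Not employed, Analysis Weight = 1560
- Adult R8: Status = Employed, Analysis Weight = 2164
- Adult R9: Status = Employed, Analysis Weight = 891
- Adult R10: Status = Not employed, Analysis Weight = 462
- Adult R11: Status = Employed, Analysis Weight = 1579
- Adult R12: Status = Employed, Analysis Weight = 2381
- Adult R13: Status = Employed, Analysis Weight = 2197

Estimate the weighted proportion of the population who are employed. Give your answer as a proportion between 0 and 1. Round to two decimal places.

0.75

Sum of weights for 'Employed' = 492 + 2353 + 236 + 180 + 2164 + 891 + 1579 + 2381 + 2197 = 12473
Total weight = 16725
Weighted proportion = 12473 / 16725 = 0.74576981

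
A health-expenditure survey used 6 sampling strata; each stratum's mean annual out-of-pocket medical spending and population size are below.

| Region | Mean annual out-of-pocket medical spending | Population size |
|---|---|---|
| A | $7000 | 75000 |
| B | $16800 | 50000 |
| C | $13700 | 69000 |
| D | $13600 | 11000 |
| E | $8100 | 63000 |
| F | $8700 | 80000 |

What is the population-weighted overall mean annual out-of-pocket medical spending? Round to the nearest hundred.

Σ Nₕ·x̄ₕ = 3666200000
Σ Nₕ = 75000 + 50000 + 69000 + 11000 + 63000 + 80000 = 348000
Overall mean = 3666200000 / 348000 = 10535.057

10500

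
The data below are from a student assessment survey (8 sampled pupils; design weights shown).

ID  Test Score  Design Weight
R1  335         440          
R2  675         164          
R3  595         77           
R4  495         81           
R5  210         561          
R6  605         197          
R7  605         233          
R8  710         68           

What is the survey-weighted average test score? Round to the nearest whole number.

Weighted sum = 335×440 + 675×164 + 595×77 + 495×81 + 210×561 + 605×197 + 605×233 + 710×68
  = 147400 + 110700 + 45815 + 40095 + 117810 + 119185 + 140965 + 48280 = 770250
Sum of weights = 440 + 164 + 77 + 81 + 561 + 197 + 233 + 68 = 1821
Weighted mean = 770250 / 1821 = 422.98188

423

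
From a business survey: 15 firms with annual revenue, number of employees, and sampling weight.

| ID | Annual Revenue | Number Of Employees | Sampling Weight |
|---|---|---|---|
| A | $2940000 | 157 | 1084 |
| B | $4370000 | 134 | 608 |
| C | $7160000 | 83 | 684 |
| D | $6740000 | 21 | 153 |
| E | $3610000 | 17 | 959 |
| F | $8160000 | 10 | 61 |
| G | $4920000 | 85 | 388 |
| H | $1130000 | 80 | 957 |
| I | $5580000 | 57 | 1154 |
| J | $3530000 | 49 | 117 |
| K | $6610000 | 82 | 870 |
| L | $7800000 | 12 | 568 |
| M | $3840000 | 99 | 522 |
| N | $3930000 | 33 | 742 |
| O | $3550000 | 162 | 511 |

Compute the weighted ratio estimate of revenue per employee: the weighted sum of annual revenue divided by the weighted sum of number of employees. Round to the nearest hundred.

56900

Σ wᵢ·y = 42490720000
Σ wᵢ·x = 746711
Ratio = 42490720000 / 746711 = 56903.836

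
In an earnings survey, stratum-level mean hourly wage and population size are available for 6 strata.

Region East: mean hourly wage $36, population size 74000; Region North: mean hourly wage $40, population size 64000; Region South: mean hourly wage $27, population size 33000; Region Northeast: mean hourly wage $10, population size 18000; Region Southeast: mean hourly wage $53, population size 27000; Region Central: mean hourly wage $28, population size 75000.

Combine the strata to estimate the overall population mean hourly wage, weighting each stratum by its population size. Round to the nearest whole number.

34

Σ Nₕ·x̄ₕ = 36×74000 + 40×64000 + 27×33000 + 10×18000 + 53×27000 + 28×75000
  = 2664000 + 2560000 + 891000 + 180000 + 1431000 + 2100000 = 9826000
Σ Nₕ = 74000 + 64000 + 33000 + 18000 + 27000 + 75000 = 291000
Overall mean = 9826000 / 291000 = 33.766323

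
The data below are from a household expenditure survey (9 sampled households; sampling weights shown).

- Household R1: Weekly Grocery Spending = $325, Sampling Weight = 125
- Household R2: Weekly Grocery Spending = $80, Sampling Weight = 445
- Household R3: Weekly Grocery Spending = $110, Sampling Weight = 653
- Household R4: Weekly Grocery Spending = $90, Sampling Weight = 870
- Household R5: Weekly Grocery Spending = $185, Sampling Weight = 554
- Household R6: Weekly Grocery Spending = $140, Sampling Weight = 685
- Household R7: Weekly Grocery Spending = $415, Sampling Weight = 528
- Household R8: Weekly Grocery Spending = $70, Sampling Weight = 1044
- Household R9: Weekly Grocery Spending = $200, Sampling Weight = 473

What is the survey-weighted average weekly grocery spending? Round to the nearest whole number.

151

Weighted sum = 325×125 + 80×445 + 110×653 + 90×870 + 185×554 + 140×685 + 415×528 + 70×1044 + 200×473
  = 40625 + 35600 + 71830 + 78300 + 102490 + 95900 + 219120 + 73080 + 94600 = 811545
Sum of weights = 125 + 445 + 653 + 870 + 554 + 685 + 528 + 1044 + 473 = 5377
Weighted mean = 811545 / 5377 = 150.92896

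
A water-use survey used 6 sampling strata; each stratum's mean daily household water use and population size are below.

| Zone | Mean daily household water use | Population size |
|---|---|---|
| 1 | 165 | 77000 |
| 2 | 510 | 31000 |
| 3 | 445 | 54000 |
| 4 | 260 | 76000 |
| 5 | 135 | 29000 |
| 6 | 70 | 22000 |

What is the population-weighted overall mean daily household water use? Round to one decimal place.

269.1

Σ Nₕ·x̄ₕ = 165×77000 + 510×31000 + 445×54000 + 260×76000 + 135×29000 + 70×22000
  = 12705000 + 15810000 + 24030000 + 19760000 + 3915000 + 1540000 = 77760000
Σ Nₕ = 289000
Overall mean = 77760000 / 289000 = 269.06574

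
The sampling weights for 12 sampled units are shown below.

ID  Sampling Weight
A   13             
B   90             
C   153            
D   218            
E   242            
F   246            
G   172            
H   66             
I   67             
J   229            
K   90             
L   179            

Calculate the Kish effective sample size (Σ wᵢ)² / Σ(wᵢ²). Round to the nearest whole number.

Σ wᵢ = 13 + 90 + 153 + 218 + 242 + 246 + 172 + 66 + 67 + 229 + 90 + 179 = 1765
Σ wᵢ² = 329293
n_eff = 1765² / 329293 = 3115225 / 329293 = 9.4603438

9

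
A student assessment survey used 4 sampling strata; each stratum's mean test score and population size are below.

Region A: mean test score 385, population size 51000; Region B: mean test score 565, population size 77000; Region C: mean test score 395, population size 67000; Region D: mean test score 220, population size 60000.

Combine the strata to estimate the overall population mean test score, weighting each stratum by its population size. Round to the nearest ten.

Σ Nₕ·x̄ₕ = 385×51000 + 565×77000 + 395×67000 + 220×60000
  = 19635000 + 43505000 + 26465000 + 13200000 = 102805000
Σ Nₕ = 51000 + 77000 + 67000 + 60000 = 255000
Overall mean = 102805000 / 255000 = 403.15686

400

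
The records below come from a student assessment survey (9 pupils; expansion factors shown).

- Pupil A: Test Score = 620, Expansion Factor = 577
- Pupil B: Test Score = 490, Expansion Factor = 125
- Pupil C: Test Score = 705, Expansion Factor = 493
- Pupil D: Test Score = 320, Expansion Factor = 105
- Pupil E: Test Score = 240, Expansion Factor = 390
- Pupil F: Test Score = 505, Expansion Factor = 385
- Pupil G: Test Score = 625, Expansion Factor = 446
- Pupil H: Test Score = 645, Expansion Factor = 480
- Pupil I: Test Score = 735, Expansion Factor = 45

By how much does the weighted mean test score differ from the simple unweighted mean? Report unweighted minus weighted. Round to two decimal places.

-18.48

Unweighted sum = 620 + 490 + 705 + 320 + 240 + 505 + 625 + 645 + 735 = 4885
Unweighted mean = 4885 / 9 = 542.77778
Weighted sum = 620×577 + 490×125 + 705×493 + 320×105 + 240×390 + 505×385 + 625×446 + 645×480 + 735×45
  = 1709605
Sum of weights = 577 + 125 + 493 + 105 + 390 + 385 + 446 + 480 + 45 = 3046
Weighted mean = 1709605 / 3046 = 561.26231
Difference (unweighted minus weighted) = -18.484533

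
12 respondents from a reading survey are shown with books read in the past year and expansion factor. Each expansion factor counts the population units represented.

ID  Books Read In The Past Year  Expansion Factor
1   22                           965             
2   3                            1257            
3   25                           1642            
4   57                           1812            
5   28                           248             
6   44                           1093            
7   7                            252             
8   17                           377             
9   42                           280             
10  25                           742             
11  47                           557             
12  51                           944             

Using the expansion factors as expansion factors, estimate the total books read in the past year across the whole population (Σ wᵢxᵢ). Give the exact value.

337177

Weighted total = 337177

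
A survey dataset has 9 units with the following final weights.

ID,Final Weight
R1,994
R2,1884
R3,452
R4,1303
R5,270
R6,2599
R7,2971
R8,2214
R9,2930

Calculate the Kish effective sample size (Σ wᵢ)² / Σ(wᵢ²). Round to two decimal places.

Σ wᵢ = 994 + 1884 + 452 + 1303 + 270 + 2599 + 2971 + 2214 + 2930 = 15617
Σ wᵢ² = 988036 + 3549456 + 204304 + 1697809 + 72900 + 6754801 + 8826841 + 4901796 + 8584900 = 35580843
n_eff = 15617² / 35580843 = 243890689 / 35580843 = 6.8545506

6.85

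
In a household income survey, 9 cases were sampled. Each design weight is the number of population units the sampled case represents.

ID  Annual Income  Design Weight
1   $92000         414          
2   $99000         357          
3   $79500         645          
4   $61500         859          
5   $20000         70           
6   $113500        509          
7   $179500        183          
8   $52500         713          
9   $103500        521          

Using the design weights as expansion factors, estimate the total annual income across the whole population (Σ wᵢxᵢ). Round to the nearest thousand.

Weighted total = 92000×414 + 99000×357 + 79500×645 + 61500×859 + 20000×70 + 113500×509 + 179500×183 + 52500×713 + 103500×521
  = 38088000 + 35343000 + 51277500 + 52828500 + 1400000 + 57771500 + 32848500 + 37432500 + 53923500 = 360913000

360913000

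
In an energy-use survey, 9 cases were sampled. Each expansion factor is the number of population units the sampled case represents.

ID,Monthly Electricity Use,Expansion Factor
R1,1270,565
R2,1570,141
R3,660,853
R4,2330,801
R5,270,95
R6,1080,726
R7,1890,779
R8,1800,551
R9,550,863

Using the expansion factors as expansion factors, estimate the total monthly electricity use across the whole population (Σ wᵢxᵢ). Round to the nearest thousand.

7117000

Weighted total = 1270×565 + 1570×141 + 660×853 + 2330×801 + 270×95 + 1080×726 + 1890×779 + 1800×551 + 550×863
  = 7116720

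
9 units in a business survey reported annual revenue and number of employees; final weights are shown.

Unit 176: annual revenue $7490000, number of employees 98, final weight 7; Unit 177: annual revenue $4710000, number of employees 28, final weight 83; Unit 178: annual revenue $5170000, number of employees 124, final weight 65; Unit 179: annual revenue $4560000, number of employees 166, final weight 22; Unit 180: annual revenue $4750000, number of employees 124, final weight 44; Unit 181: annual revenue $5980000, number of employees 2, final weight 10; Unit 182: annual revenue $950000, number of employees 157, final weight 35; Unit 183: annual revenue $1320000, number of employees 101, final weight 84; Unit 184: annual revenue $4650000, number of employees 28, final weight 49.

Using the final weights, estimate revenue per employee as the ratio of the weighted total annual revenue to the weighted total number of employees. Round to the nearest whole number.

Σ wᵢ·y = 1520510000
Σ wᵢ·x = 98×7 + 28×83 + 124×65 + 166×22 + 124×44 + 2×10 + 157×35 + 101×84 + 28×49
  = 686 + 2324 + 8060 + 3652 + 5456 + 20 + 5495 + 8484 + 1372 = 35549
Ratio = 1520510000 / 35549 = 42772.23

42772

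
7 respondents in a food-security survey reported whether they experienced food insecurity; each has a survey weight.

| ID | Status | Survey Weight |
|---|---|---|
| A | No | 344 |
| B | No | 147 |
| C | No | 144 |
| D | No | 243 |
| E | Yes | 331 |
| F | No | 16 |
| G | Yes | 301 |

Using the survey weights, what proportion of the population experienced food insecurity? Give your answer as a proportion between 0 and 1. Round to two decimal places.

0.41

Sum of weights for 'Yes' = 331 + 301 = 632
Total weight = 344 + 147 + 144 + 243 + 331 + 16 + 301 = 1526
Weighted proportion = 632 / 1526 = 0.41415465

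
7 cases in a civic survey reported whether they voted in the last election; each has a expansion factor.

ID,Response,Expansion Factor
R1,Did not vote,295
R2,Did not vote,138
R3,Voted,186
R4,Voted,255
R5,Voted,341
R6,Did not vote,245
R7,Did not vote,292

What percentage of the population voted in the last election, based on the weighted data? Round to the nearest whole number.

Sum of weights for 'Voted' = 186 + 255 + 341 = 782
Total weight = 295 + 138 + 186 + 255 + 341 + 245 + 292 = 1752
Weighted proportion = 782 / 1752 = 0.44634703 → 44.634703%

45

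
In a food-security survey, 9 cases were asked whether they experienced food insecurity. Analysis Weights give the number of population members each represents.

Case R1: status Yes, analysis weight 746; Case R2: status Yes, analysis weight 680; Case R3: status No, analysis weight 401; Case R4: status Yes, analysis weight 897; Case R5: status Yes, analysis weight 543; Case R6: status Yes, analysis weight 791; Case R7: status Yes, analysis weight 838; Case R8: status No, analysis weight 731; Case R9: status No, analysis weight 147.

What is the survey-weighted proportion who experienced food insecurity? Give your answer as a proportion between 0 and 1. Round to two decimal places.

0.78

Sum of weights for 'Yes' = 746 + 680 + 897 + 543 + 791 + 838 = 4495
Total weight = 746 + 680 + 401 + 897 + 543 + 791 + 838 + 731 + 147 = 5774
Weighted proportion = 4495 / 5774 = 0.77848978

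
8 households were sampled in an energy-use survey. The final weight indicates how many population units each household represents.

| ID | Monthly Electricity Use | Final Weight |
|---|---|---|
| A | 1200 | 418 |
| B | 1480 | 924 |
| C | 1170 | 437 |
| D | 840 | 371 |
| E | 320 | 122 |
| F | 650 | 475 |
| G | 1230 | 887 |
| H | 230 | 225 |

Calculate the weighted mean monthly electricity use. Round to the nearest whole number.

Weighted sum = 1200×418 + 1480×924 + 1170×437 + 840×371 + 320×122 + 650×475 + 1230×887 + 230×225
  = 501600 + 1367520 + 511290 + 311640 + 39040 + 308750 + 1091010 + 51750 = 4182600
Sum of weights = 418 + 924 + 437 + 371 + 122 + 475 + 887 + 225 = 3859
Weighted mean = 4182600 / 3859 = 1083.8559

1084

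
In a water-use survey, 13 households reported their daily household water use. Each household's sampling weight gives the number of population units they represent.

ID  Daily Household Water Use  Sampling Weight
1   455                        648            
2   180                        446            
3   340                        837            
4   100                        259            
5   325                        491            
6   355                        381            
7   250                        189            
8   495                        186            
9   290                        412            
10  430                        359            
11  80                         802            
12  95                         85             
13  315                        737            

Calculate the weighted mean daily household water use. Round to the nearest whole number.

Weighted sum = 1697990
Sum of weights = 5832
Weighted mean = 1697990 / 5832 = 291.15055

291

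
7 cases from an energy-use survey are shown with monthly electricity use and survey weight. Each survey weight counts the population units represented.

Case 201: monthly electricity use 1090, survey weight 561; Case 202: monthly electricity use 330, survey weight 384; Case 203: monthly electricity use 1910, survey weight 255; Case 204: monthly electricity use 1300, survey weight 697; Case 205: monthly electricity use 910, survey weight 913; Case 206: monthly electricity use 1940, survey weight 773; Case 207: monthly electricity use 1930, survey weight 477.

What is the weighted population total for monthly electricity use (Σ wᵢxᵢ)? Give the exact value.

5382420

Weighted total = 1090×561 + 330×384 + 1910×255 + 1300×697 + 910×913 + 1940×773 + 1930×477
  = 611490 + 126720 + 487050 + 906100 + 830830 + 1499620 + 920610 = 5382420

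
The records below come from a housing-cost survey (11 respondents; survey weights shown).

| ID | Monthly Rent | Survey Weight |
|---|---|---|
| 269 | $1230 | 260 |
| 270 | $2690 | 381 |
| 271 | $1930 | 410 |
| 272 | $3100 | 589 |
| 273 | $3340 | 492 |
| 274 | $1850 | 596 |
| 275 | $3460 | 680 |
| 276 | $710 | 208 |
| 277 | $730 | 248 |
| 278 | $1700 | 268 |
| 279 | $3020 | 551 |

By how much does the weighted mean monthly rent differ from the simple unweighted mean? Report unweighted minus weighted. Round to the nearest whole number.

-298

Unweighted sum = 1230 + 2690 + 1930 + 3100 + 3340 + 1850 + 3460 + 710 + 730 + 1700 + 3020 = 23760
Unweighted mean = 23760 / 11 = 2160
Weighted sum = 1230×260 + 2690×381 + 1930×410 + 3100×589 + 3340×492 + 1850×596 + 3460×680 + 710×208 + 730×248 + 1700×268 + 3020×551
  = 11508910
Sum of weights = 260 + 381 + 410 + 589 + 492 + 596 + 680 + 208 + 248 + 268 + 551 = 4683
Weighted mean = 11508910 / 4683 = 2457.5934
Difference (unweighted minus weighted) = -297.59342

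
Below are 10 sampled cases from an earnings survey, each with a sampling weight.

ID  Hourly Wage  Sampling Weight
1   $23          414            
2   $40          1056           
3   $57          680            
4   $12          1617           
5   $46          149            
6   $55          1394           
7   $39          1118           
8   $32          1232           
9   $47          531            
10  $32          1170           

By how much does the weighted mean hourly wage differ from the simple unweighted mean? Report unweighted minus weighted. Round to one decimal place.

Unweighted sum = 23 + 40 + 57 + 12 + 46 + 55 + 39 + 32 + 47 + 32 = 383
Unweighted mean = 383 / 10 = 38.3
Weighted sum = 23×414 + 40×1056 + 57×680 + 12×1617 + 46×149 + 55×1394 + 39×1118 + 32×1232 + 47×531 + 32×1170
  = 9522 + 42240 + 38760 + 19404 + 6854 + 76670 + 43602 + 39424 + 24957 + 37440 = 338873
Sum of weights = 414 + 1056 + 680 + 1617 + 149 + 1394 + 1118 + 1232 + 531 + 1170 = 9361
Weighted mean = 338873 / 9361 = 36.200513
Difference (unweighted minus weighted) = 2.0994872

2.1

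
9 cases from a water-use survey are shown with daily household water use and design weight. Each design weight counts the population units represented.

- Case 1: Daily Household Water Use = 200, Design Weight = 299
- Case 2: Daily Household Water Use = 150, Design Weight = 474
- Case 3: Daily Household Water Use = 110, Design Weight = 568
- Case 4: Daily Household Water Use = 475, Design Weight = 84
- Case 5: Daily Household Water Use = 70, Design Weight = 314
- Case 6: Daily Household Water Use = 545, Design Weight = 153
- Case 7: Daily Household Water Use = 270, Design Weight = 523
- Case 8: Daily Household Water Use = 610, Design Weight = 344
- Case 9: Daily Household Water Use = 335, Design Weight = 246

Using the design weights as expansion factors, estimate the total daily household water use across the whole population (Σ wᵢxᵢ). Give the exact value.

772105

Weighted total = 200×299 + 150×474 + 110×568 + 475×84 + 70×314 + 545×153 + 270×523 + 610×344 + 335×246
  = 772105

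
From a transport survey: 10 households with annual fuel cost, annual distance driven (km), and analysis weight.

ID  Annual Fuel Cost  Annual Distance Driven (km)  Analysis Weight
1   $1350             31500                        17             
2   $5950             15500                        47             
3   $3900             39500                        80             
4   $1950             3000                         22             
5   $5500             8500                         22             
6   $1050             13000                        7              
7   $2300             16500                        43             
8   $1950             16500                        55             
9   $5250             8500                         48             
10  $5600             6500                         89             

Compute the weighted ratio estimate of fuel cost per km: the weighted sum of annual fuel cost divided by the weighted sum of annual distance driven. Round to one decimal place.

Σ wᵢ·y = 1350×17 + 5950×47 + 3900×80 + 1950×22 + 5500×22 + 1050×7 + 2300×43 + 1950×55 + 5250×48 + 5600×89
  = 22950 + 279650 + 312000 + 42900 + 121000 + 7350 + 98900 + 107250 + 252000 + 498400 = 1742400
Σ wᵢ·x = 7371500
Ratio = 1742400 / 7371500 = 0.2363698

0.2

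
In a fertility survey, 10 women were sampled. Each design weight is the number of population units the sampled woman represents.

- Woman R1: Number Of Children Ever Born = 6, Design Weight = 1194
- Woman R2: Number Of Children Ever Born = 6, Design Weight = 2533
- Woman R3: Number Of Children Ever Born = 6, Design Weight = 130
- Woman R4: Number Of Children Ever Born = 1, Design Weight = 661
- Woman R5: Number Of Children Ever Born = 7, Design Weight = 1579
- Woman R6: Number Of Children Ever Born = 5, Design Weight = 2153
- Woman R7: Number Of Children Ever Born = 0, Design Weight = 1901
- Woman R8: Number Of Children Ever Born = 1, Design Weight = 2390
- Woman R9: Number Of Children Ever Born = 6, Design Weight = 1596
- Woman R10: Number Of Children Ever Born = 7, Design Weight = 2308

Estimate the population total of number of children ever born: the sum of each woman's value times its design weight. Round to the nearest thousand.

74000

Weighted total = 6×1194 + 6×2533 + 6×130 + 1×661 + 7×1579 + 5×2153 + 0×1901 + 1×2390 + 6×1596 + 7×2308
  = 7164 + 15198 + 780 + 661 + 11053 + 10765 + 0 + 2390 + 9576 + 16156 = 73743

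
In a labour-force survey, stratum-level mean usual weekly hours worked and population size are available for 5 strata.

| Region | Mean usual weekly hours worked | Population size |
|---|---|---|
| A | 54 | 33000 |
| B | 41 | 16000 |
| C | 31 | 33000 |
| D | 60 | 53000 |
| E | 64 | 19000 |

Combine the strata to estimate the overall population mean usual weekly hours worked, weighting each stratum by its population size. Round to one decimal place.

Σ Nₕ·x̄ₕ = 54×33000 + 41×16000 + 31×33000 + 60×53000 + 64×19000
  = 7857000
Σ Nₕ = 154000
Overall mean = 7857000 / 154000 = 51.019481

51.0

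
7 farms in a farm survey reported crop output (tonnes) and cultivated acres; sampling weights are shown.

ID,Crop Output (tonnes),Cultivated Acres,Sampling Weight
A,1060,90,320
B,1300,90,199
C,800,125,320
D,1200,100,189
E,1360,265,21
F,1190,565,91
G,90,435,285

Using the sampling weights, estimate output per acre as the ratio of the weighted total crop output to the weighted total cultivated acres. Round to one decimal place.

Σ wᵢ·y = 1243200
Σ wᵢ·x = 90×320 + 90×199 + 125×320 + 100×189 + 265×21 + 565×91 + 435×285
  = 28800 + 17910 + 40000 + 18900 + 5565 + 51415 + 123975 = 286565
Ratio = 1243200 / 286565 = 4.3382828

4.3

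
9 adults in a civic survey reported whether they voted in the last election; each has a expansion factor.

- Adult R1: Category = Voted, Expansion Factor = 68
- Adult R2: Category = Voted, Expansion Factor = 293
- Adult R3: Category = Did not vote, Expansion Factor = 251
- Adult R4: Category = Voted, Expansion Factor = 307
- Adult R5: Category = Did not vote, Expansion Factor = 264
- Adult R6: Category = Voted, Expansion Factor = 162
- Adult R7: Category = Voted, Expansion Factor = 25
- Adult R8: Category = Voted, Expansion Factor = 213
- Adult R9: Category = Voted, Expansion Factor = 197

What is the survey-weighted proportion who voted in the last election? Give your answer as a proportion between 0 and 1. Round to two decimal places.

Sum of weights for 'Voted' = 68 + 293 + 307 + 162 + 25 + 213 + 197 = 1265
Total weight = 68 + 293 + 251 + 307 + 264 + 162 + 25 + 213 + 197 = 1780
Weighted proportion = 1265 / 1780 = 0.71067416

0.71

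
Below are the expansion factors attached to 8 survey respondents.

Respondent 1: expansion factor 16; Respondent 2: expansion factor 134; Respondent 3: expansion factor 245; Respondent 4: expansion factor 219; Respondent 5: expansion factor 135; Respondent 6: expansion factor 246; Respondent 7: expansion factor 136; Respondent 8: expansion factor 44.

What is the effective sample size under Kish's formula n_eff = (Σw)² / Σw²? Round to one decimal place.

Σ wᵢ = 16 + 134 + 245 + 219 + 135 + 246 + 136 + 44 = 1175
Σ wᵢ² = 256 + 17956 + 60025 + 47961 + 18225 + 60516 + 18496 + 1936 = 225371
n_eff = 1175² / 225371 = 1380625 / 225371 = 6.12601

6.1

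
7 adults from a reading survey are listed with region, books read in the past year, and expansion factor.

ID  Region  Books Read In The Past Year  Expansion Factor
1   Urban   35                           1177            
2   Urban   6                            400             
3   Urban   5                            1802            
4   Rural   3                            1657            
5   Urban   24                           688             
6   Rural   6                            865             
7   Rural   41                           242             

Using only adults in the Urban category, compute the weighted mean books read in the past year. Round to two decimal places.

Urban rows: 1, 2, 3, 5
Weighted sum = 35×1177 + 6×400 + 5×1802 + 24×688
  = 69117
Sum of weights = 1177 + 400 + 1802 + 688 = 4067
Weighted mean = 69117 / 4067 = 16.994591

16.99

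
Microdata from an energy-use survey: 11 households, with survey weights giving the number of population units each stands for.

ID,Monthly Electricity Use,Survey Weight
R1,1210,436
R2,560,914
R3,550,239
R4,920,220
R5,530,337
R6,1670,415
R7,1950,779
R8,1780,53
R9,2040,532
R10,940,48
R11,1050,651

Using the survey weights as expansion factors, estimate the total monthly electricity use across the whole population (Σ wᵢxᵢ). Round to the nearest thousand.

Weighted total = 1210×436 + 560×914 + 550×239 + 920×220 + 530×337 + 1670×415 + 1950×779 + 1780×53 + 2040×532 + 940×48 + 1050×651
  = 527560 + 511840 + 131450 + 202400 + 178610 + 693050 + 1519050 + 94340 + 1085280 + 45120 + 683550 = 5672250

5672000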